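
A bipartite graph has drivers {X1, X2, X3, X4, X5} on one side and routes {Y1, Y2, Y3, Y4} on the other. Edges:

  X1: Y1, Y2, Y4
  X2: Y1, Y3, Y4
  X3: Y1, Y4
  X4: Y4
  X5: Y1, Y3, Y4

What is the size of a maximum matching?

Unit-capacity flow: source→left, listed edges, right→sink; max matching = max flow.
Augmenting path X1→Y1 (+1); matched 1.
Augmenting path X2→Y3 (+1); matched 2.
Augmenting path X3→Y4 (+1); matched 3.
Augmenting path X5→Y1→X1→Y2 (+1); matched 4.
No augmenting path remains; maximum matching = 4.
König certificate: {X1, Y1, Y3, Y4} is a vertex cover of size 4 (every listed pair touches it), so no matching can be larger.

4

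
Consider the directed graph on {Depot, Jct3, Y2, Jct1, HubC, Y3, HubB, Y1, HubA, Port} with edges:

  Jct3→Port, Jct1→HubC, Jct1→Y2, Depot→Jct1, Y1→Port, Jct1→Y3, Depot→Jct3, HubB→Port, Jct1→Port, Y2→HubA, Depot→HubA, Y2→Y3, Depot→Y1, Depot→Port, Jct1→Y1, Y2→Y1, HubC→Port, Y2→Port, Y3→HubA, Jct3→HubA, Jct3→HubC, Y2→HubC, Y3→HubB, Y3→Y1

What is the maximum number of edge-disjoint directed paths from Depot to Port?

4

Assign every edge capacity 1; by Menger, the answer equals the max flow.
Path Depot→Port (+1); total 1.
Path Depot→Jct3→Port (+1); total 2.
Path Depot→Jct1→Port (+1); total 3.
Path Depot→Y1→Port (+1); total 4.
No residual Depot→Port path; max flow = 4.
Certifying cut of size 4: {Depot→Jct1, Depot→Jct3, Depot→Port, Depot→Y1}.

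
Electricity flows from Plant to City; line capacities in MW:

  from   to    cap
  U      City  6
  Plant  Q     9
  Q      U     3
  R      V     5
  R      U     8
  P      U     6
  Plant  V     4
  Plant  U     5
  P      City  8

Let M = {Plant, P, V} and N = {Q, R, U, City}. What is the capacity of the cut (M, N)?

Edges leaving {Plant, P, V}: Plant→Q (9), Plant→U (5), P→U (6), P→City (8).
Cut capacity = 9 + 5 + 6 + 8 = 28.

28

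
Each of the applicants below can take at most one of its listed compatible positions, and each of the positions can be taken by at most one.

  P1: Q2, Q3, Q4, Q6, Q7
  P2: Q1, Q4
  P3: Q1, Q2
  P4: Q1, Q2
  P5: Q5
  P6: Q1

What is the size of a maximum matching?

5

Unit-capacity flow: source→left, listed edges, right→sink; max matching = max flow.
Augmenting path P1→Q2 (+1); matched 1.
Augmenting path P2→Q1 (+1); matched 2.
Augmenting path P5→Q5 (+1); matched 3.
Augmenting path P3→Q1→P2→Q4 (+1); matched 4.
Augmenting path P4→Q2→P1→Q3 (+1); matched 5.
No augmenting path remains; maximum matching = 5.
König certificate: {P1, P2, P5, Q1, Q2} is a vertex cover of size 5 (every listed pair touches it), so no matching can be larger.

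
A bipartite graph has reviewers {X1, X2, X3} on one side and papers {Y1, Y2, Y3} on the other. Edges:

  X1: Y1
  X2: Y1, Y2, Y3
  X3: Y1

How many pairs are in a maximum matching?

2

Unit-capacity flow: source→left, listed edges, right→sink; max matching = max flow.
Augmenting path X1→Y1 (+1); matched 1.
Augmenting path X2→Y2 (+1); matched 2.
No augmenting path remains; maximum matching = 2.
König certificate: {X2, Y1} is a vertex cover of size 2 (every listed pair touches it), so no matching can be larger.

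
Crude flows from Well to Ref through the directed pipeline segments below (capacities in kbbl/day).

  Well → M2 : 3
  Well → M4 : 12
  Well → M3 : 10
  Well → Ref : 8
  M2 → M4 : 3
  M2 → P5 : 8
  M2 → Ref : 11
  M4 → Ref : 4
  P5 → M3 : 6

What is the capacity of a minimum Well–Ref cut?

Augment Well→Ref: bottleneck 8, flow now 8.
Augment Well→M2→Ref: bottleneck 3, flow now 11.
Augment Well→M4→Ref: bottleneck 4, flow now 15.
No augmenting path remains; maximum flow = 15.
By max-flow min-cut, the minimum cut capacity equals the max flow.
In the residual graph, reachable from Well: {Well, M4, M3}.
Min-cut edges: Well→M2 (3), Well→Ref (8), M4→Ref (4); capacity 3 + 8 + 4 = 15.

15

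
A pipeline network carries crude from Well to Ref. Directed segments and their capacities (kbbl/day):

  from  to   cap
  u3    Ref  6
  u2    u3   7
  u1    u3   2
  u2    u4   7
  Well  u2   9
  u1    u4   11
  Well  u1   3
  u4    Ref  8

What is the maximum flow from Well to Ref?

Augment Well→u1→u3→Ref: bottleneck 2, flow now 2.
Augment Well→u1→u4→Ref: bottleneck 1, flow now 3.
Augment Well→u2→u3→Ref: bottleneck 4, flow now 7.
Augment Well→u2→u4→Ref: bottleneck 5, flow now 12.
No augmenting path remains; maximum flow = 12.
In the residual graph, reachable from Well: {Well}.
Min-cut edges: Well→u1 (3), Well→u2 (9); capacity 3 + 9 = 12.
This cut is saturated, so no flow can exceed 12.

12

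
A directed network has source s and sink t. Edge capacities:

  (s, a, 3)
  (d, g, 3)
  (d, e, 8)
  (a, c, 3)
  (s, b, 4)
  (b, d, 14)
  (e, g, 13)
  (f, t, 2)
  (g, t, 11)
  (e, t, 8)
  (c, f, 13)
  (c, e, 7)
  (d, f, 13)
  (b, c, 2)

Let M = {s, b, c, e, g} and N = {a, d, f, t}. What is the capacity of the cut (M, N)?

49

Edges leaving {s, b, c, e, g}: s→a (3), b→d (14), c→f (13), e→t (8), g→t (11).
Cut capacity = 3 + 14 + 13 + 8 + 11 = 49.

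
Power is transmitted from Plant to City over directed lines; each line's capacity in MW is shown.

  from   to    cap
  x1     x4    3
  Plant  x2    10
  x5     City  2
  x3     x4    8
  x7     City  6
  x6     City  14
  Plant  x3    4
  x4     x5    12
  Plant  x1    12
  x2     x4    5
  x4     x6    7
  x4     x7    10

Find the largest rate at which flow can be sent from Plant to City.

Augment Plant→x1→x4→x5→City: bottleneck 2, flow now 2.
Augment Plant→x1→x4→x6→City: bottleneck 1, flow now 3.
Augment Plant→x2→x4→x6→City: bottleneck 5, flow now 8.
Augment Plant→x3→x4→x6→City: bottleneck 1, flow now 9.
Augment Plant→x3→x4→x7→City: bottleneck 3, flow now 12.
No augmenting path remains; maximum flow = 12.
In the residual graph, reachable from Plant: {Plant, x1, x2}.
Min-cut edges: Plant→x3 (4), x1→x4 (3), x2→x4 (5); capacity 4 + 3 + 5 = 12.
This cut is saturated, so no flow can exceed 12.

12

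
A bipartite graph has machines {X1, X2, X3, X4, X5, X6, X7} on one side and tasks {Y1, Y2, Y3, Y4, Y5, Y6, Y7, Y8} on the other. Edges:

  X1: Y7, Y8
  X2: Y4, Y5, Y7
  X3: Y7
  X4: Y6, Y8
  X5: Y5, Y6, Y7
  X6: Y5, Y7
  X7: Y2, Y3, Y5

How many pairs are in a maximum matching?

Unit-capacity flow: source→left, listed edges, right→sink; max matching = max flow.
Augmenting path X1→Y7 (+1); matched 1.
Augmenting path X2→Y4 (+1); matched 2.
Augmenting path X4→Y6 (+1); matched 3.
Augmenting path X5→Y5 (+1); matched 4.
Augmenting path X7→Y2 (+1); matched 5.
Augmenting path X3→Y7→X1→Y8 (+1); matched 6.
No augmenting path remains; maximum matching = 6.
König certificate: {X2, X7, Y5, Y6, Y7, Y8} is a vertex cover of size 6 (every listed pair touches it), so no matching can be larger.

6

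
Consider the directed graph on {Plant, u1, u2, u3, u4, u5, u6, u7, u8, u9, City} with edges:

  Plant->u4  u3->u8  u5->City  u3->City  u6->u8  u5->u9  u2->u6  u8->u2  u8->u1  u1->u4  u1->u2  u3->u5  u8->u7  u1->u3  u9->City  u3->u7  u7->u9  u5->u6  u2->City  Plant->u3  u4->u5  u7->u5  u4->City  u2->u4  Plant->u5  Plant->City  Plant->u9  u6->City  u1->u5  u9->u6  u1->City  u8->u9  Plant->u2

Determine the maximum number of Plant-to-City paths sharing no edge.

Assign every edge capacity 1; by Menger, the answer equals the max flow.
Path Plant→City (+1); total 1.
Path Plant→u2→City (+1); total 2.
Path Plant→u3→City (+1); total 3.
Path Plant→u4→City (+1); total 4.
Path Plant→u5→City (+1); total 5.
Path Plant→u9→City (+1); total 6.
No residual Plant→City path; max flow = 6.
Certifying cut of size 6: {Plant→City, Plant→u2, Plant→u3, Plant→u4, Plant→u5, Plant→u9}.

6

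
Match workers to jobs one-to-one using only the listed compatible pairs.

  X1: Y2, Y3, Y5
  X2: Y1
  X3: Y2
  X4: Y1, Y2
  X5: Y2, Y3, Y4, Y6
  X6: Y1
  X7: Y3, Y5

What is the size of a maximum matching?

5

Unit-capacity flow: source→left, listed edges, right→sink; max matching = max flow.
Augmenting path X1→Y2 (+1); matched 1.
Augmenting path X2→Y1 (+1); matched 2.
Augmenting path X5→Y3 (+1); matched 3.
Augmenting path X7→Y5 (+1); matched 4.
Augmenting path X3→Y2→X1→Y3→X5→Y4 (+1); matched 5.
No augmenting path remains; maximum matching = 5.
König certificate: {X1, X5, X7, Y1, Y2} is a vertex cover of size 5 (every listed pair touches it), so no matching can be larger.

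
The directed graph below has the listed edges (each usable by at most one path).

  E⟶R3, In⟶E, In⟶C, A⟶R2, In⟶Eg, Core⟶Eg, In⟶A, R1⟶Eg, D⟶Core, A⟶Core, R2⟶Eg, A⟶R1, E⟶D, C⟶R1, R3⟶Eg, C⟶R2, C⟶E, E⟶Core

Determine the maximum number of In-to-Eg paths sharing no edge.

4

Assign every edge capacity 1; by Menger, the answer equals the max flow.
Path In→Eg (+1); total 1.
Path In→E→Core→Eg (+1); total 2.
Path In→C→R2→Eg (+1); total 3.
Path In→A→R1→Eg (+1); total 4.
No residual In→Eg path; max flow = 4.
Certifying cut of size 4: {In→A, In→C, In→E, In→Eg}.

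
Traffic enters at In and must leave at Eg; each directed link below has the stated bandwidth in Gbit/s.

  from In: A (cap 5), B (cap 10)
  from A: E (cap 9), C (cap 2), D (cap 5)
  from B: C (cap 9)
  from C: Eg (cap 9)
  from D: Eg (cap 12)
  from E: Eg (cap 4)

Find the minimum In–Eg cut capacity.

Augment In→A→C→Eg: bottleneck 2, flow now 2.
Augment In→A→D→Eg: bottleneck 3, flow now 5.
Augment In→B→C→Eg: bottleneck 7, flow now 12.
Augment In→B→C→A→D→Eg: bottleneck 2, flow now 14. (uses reverse residual edge)
No augmenting path remains; maximum flow = 14.
By max-flow min-cut, the minimum cut capacity equals the max flow.
In the residual graph, reachable from In: {In, B}.
Min-cut edges: In→A (5), B→C (9); capacity 5 + 9 = 14.

14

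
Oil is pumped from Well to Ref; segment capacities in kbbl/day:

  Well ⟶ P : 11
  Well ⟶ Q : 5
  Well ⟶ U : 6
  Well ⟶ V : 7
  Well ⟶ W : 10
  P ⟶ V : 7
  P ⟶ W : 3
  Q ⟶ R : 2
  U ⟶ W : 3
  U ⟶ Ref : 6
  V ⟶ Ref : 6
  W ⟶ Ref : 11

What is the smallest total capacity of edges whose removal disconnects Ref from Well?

23

Augment Well→U→Ref: bottleneck 6, flow now 6.
Augment Well→V→Ref: bottleneck 6, flow now 12.
Augment Well→W→Ref: bottleneck 10, flow now 22.
Augment Well→P→W→Ref: bottleneck 1, flow now 23.
No augmenting path remains; maximum flow = 23.
By max-flow min-cut, the minimum cut capacity equals the max flow.
In the residual graph, reachable from Well: {Well, P, Q, R, V, W}.
Min-cut edges: Well→U (6), V→Ref (6), W→Ref (11); capacity 6 + 6 + 11 = 23.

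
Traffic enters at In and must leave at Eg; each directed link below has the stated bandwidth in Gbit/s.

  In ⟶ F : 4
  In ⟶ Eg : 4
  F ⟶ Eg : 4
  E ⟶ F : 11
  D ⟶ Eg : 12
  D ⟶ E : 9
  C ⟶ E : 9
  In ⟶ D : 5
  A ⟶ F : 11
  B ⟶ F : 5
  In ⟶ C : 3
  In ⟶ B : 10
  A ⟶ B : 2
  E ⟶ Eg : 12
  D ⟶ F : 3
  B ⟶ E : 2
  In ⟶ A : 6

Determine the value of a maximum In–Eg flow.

Augment In→Eg: bottleneck 4, flow now 4.
Augment In→D→Eg: bottleneck 5, flow now 9.
Augment In→F→Eg: bottleneck 4, flow now 13.
Augment In→B→E→Eg: bottleneck 2, flow now 15.
Augment In→C→E→Eg: bottleneck 3, flow now 18.
No augmenting path remains; maximum flow = 18.
In the residual graph, reachable from In: {In, A, B, F}.
Min-cut edges: In→C (3), In→D (5), In→Eg (4), B→E (2), F→Eg (4); capacity 3 + 5 + 4 + 2 + 4 = 18.
This cut is saturated, so no flow can exceed 18.

18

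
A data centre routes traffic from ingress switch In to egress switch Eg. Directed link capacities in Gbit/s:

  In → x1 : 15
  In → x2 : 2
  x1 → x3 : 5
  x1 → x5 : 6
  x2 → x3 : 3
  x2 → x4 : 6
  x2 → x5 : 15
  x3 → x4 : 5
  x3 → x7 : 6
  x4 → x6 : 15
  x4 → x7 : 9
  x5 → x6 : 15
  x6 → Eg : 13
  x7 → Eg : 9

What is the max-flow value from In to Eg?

Augment In→x1→x3→x7→Eg: bottleneck 5, flow now 5.
Augment In→x1→x5→x6→Eg: bottleneck 6, flow now 11.
Augment In→x2→x3→x7→Eg: bottleneck 1, flow now 12.
Augment In→x2→x4→x6→Eg: bottleneck 1, flow now 13.
No augmenting path remains; maximum flow = 13.
In the residual graph, reachable from In: {In, x1}.
Min-cut edges: In→x2 (2), x1→x3 (5), x1→x5 (6); capacity 2 + 5 + 6 = 13.
This cut is saturated, so no flow can exceed 13.

13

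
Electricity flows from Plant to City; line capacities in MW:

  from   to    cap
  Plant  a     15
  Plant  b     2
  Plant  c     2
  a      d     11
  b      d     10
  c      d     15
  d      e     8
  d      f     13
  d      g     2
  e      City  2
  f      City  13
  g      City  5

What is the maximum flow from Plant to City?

Augment Plant→a→d→e→City: bottleneck 2, flow now 2.
Augment Plant→a→d→f→City: bottleneck 9, flow now 11.
Augment Plant→b→d→f→City: bottleneck 2, flow now 13.
Augment Plant→c→d→f→City: bottleneck 2, flow now 15.
No augmenting path remains; maximum flow = 15.
In the residual graph, reachable from Plant: {Plant, a}.
Min-cut edges: Plant→b (2), Plant→c (2), a→d (11); capacity 2 + 2 + 11 = 15.
This cut is saturated, so no flow can exceed 15.

15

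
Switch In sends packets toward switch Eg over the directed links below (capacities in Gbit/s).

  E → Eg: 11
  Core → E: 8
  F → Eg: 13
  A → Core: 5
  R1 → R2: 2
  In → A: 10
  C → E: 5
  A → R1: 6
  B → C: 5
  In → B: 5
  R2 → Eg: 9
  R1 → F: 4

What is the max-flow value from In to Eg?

15

Augment In→B→C→E→Eg: bottleneck 5, flow now 5.
Augment In→A→R1→R2→Eg: bottleneck 2, flow now 7.
Augment In→A→R1→F→Eg: bottleneck 4, flow now 11.
Augment In→A→Core→E→Eg: bottleneck 4, flow now 15.
No augmenting path remains; maximum flow = 15.
In the residual graph, reachable from In: {In}.
Min-cut edges: In→B (5), In→A (10); capacity 5 + 10 = 15.
This cut is saturated, so no flow can exceed 15.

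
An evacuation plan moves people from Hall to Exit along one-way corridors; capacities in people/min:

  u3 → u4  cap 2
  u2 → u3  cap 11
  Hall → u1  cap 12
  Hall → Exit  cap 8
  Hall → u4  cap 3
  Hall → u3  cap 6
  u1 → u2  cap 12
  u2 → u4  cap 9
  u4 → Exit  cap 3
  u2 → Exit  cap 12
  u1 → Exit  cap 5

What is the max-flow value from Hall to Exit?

Augment Hall→Exit: bottleneck 8, flow now 8.
Augment Hall→u1→Exit: bottleneck 5, flow now 13.
Augment Hall→u4→Exit: bottleneck 3, flow now 16.
Augment Hall→u1→u2→Exit: bottleneck 7, flow now 23.
No augmenting path remains; maximum flow = 23.
In the residual graph, reachable from Hall: {Hall, u3, u4}.
Min-cut edges: Hall→u1 (12), Hall→Exit (8), u4→Exit (3); capacity 12 + 8 + 3 = 23.
This cut is saturated, so no flow can exceed 23.

23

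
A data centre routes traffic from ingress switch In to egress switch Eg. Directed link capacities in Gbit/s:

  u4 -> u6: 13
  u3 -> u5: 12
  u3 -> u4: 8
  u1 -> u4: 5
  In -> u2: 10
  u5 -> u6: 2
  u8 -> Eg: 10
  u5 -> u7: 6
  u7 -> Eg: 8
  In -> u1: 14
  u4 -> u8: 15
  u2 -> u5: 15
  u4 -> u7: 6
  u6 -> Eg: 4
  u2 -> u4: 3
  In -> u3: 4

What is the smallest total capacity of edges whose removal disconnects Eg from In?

19

Augment In→u1→u4→u6→Eg: bottleneck 4, flow now 4.
Augment In→u1→u4→u7→Eg: bottleneck 1, flow now 5.
Augment In→u2→u4→u7→Eg: bottleneck 3, flow now 8.
Augment In→u2→u5→u7→Eg: bottleneck 4, flow now 12.
Augment In→u3→u4→u8→Eg: bottleneck 4, flow now 16.
Augment In→u2→u5→u6→u4→u8→Eg: bottleneck 2, flow now 18. (uses reverse residual edge)
Augment In→u2→u5→u7→u4→u8→Eg: bottleneck 1, flow now 19. (uses reverse residual edge)
No augmenting path remains; maximum flow = 19.
By max-flow min-cut, the minimum cut capacity equals the max flow.
In the residual graph, reachable from In: {In, u1}.
Min-cut edges: In→u2 (10), In→u3 (4), u1→u4 (5); capacity 10 + 4 + 5 = 19.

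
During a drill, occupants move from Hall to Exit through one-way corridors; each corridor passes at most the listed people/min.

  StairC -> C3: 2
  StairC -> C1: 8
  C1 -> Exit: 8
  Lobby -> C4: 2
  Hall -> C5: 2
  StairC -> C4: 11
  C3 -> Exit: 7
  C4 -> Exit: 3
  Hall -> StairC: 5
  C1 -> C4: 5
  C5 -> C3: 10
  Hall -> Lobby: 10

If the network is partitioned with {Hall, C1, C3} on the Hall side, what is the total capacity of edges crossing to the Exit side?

Edges leaving {Hall, C1, C3}: Hall→C5 (2), Hall→StairC (5), Hall→Lobby (10), C1→C4 (5), C1→Exit (8), C3→Exit (7).
Cut capacity = 2 + 5 + 10 + 5 + 8 + 7 = 37.

37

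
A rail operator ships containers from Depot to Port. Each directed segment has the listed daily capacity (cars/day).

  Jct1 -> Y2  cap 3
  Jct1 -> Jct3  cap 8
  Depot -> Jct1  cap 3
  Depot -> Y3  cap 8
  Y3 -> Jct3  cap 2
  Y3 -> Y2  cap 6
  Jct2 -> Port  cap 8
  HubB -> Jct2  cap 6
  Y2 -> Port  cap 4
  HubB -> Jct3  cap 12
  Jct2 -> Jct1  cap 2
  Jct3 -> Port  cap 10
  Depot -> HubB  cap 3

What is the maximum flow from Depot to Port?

Augment Depot→Y3→Y2→Port: bottleneck 4, flow now 4.
Augment Depot→Y3→Jct3→Port: bottleneck 2, flow now 6.
Augment Depot→HubB→Jct2→Port: bottleneck 3, flow now 9.
Augment Depot→Jct1→Jct3→Port: bottleneck 3, flow now 12.
No augmenting path remains; maximum flow = 12.
In the residual graph, reachable from Depot: {Depot, Y3, Y2}.
Min-cut edges: Depot→HubB (3), Depot→Jct1 (3), Y3→Jct3 (2), Y2→Port (4); capacity 3 + 3 + 2 + 4 = 12.
This cut is saturated, so no flow can exceed 12.

12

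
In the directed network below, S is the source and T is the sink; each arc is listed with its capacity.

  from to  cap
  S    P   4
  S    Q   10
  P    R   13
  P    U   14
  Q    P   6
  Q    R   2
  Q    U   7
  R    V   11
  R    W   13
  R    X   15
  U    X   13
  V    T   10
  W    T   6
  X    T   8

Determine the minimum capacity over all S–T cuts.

Augment S→P→R→V→T: bottleneck 4, flow now 4.
Augment S→Q→R→V→T: bottleneck 2, flow now 6.
Augment S→Q→U→X→T: bottleneck 7, flow now 13.
Augment S→Q→P→R→V→T: bottleneck 1, flow now 14.
No augmenting path remains; maximum flow = 14.
By max-flow min-cut, the minimum cut capacity equals the max flow.
In the residual graph, reachable from S: {S}.
Min-cut edges: S→P (4), S→Q (10); capacity 4 + 10 = 14.

14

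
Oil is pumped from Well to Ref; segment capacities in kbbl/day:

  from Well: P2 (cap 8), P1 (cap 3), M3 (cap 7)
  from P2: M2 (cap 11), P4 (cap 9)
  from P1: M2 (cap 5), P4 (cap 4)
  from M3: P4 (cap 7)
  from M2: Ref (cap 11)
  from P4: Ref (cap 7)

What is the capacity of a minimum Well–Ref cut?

Augment Well→P2→M2→Ref: bottleneck 8, flow now 8.
Augment Well→P1→M2→Ref: bottleneck 3, flow now 11.
Augment Well→M3→P4→Ref: bottleneck 7, flow now 18.
No augmenting path remains; maximum flow = 18.
By max-flow min-cut, the minimum cut capacity equals the max flow.
In the residual graph, reachable from Well: {Well}.
Min-cut edges: Well→P2 (8), Well→P1 (3), Well→M3 (7); capacity 8 + 3 + 7 = 18.

18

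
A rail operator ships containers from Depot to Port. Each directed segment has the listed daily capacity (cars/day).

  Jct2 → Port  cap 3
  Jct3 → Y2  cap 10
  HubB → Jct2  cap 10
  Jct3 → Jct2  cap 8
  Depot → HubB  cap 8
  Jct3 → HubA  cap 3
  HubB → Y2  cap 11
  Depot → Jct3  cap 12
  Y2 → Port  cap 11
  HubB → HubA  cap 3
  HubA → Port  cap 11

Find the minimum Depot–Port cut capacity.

Augment Depot→Jct3→HubA→Port: bottleneck 3, flow now 3.
Augment Depot→Jct3→Jct2→Port: bottleneck 3, flow now 6.
Augment Depot→Jct3→Y2→Port: bottleneck 6, flow now 12.
Augment Depot→HubB→HubA→Port: bottleneck 3, flow now 15.
Augment Depot→HubB→Y2→Port: bottleneck 5, flow now 20.
No augmenting path remains; maximum flow = 20.
By max-flow min-cut, the minimum cut capacity equals the max flow.
In the residual graph, reachable from Depot: {Depot}.
Min-cut edges: Depot→Jct3 (12), Depot→HubB (8); capacity 12 + 8 = 20.

20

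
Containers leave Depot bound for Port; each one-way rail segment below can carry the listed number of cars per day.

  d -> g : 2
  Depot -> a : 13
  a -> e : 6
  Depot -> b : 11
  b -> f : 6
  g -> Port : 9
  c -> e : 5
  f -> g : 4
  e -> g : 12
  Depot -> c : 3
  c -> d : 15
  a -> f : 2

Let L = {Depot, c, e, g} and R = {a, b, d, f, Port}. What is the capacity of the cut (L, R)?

Edges leaving {Depot, c, e, g}: Depot→a (13), Depot→b (11), c→d (15), g→Port (9).
Cut capacity = 13 + 11 + 15 + 9 = 48.

48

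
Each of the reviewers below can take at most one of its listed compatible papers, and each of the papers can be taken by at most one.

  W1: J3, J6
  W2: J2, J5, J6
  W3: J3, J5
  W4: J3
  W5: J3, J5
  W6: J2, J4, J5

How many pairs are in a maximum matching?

5

Unit-capacity flow: source→left, listed edges, right→sink; max matching = max flow.
Augmenting path W1→J3 (+1); matched 1.
Augmenting path W2→J2 (+1); matched 2.
Augmenting path W3→J5 (+1); matched 3.
Augmenting path W6→J4 (+1); matched 4.
Augmenting path W4→J3→W1→J6 (+1); matched 5.
No augmenting path remains; maximum matching = 5.
König certificate: {W1, W2, W6, J3, J5} is a vertex cover of size 5 (every listed pair touches it), so no matching can be larger.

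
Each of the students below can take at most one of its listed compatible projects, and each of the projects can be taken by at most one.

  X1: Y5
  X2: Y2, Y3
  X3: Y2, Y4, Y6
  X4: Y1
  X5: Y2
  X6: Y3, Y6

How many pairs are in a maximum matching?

6

Unit-capacity flow: source→left, listed edges, right→sink; max matching = max flow.
Augmenting path X1→Y5 (+1); matched 1.
Augmenting path X2→Y2 (+1); matched 2.
Augmenting path X3→Y4 (+1); matched 3.
Augmenting path X4→Y1 (+1); matched 4.
Augmenting path X6→Y3 (+1); matched 5.
Augmenting path X5→Y2→X2→Y3→X6→Y6 (+1); matched 6.
No augmenting path remains; maximum matching = 6.
König certificate: {X1, X2, X3, X4, X5, X6} is a vertex cover of size 6 (every listed pair touches it), so no matching can be larger.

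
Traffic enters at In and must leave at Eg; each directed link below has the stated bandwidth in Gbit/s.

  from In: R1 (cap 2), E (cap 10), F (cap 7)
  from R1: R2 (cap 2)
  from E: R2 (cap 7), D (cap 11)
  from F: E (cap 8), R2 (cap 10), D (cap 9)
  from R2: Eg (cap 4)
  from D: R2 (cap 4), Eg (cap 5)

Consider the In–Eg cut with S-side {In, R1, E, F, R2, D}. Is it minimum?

Yes — it is a minimum cut (capacity 9).

Given cut capacity: 4 + 5 = 9.
Augment In→R1→R2→Eg: bottleneck 2, flow now 2.
Augment In→E→R2→Eg: bottleneck 2, flow now 4.
Augment In→E→D→Eg: bottleneck 5, flow now 9.
No augmenting path remains; maximum flow = 9.
Cut capacity 9 equals the max flow, so it is a minimum cut.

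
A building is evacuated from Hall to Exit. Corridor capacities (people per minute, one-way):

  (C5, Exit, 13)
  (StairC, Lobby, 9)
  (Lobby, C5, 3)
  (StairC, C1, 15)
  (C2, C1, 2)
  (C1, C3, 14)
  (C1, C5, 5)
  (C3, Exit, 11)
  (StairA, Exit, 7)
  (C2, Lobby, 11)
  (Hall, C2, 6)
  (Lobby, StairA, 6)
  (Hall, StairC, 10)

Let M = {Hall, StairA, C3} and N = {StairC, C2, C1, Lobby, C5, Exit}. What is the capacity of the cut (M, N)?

Edges leaving {Hall, StairA, C3}: Hall→StairC (10), Hall→C2 (6), StairA→Exit (7), C3→Exit (11).
Cut capacity = 10 + 6 + 7 + 11 = 34.

34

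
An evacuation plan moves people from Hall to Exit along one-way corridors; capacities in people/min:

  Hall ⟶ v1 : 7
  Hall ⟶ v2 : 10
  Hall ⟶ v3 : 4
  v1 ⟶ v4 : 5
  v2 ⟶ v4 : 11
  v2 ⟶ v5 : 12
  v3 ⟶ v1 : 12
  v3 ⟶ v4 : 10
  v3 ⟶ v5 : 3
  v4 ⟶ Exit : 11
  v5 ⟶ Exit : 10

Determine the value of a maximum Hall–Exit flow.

Augment Hall→v1→v4→Exit: bottleneck 5, flow now 5.
Augment Hall→v2→v4→Exit: bottleneck 6, flow now 11.
Augment Hall→v2→v5→Exit: bottleneck 4, flow now 15.
Augment Hall→v3→v5→Exit: bottleneck 3, flow now 18.
Augment Hall→v3→v4→v2→v5→Exit: bottleneck 1, flow now 19. (uses reverse residual edge)
No augmenting path remains; maximum flow = 19.
In the residual graph, reachable from Hall: {Hall, v1}.
Min-cut edges: Hall→v2 (10), Hall→v3 (4), v1→v4 (5); capacity 10 + 4 + 5 = 19.
This cut is saturated, so no flow can exceed 19.

19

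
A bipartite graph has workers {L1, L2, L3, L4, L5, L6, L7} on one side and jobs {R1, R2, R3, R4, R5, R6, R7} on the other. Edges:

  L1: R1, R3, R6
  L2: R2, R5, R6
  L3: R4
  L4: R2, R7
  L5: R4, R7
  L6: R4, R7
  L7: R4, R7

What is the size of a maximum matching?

Unit-capacity flow: source→left, listed edges, right→sink; max matching = max flow.
Augmenting path L1→R1 (+1); matched 1.
Augmenting path L2→R2 (+1); matched 2.
Augmenting path L3→R4 (+1); matched 3.
Augmenting path L4→R7 (+1); matched 4.
Augmenting path L5→R7→L4→R2→L2→R5 (+1); matched 5.
No augmenting path remains; maximum matching = 5.
König certificate: {L1, L2, L4, R4, R7} is a vertex cover of size 5 (every listed pair touches it), so no matching can be larger.

5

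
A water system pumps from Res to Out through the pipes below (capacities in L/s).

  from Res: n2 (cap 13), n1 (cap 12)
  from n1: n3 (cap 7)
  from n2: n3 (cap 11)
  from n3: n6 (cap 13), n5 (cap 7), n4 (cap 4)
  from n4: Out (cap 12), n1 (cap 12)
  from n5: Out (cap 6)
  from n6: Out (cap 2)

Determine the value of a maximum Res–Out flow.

Augment Res→n1→n3→n4→Out: bottleneck 4, flow now 4.
Augment Res→n1→n3→n5→Out: bottleneck 3, flow now 7.
Augment Res→n2→n3→n5→Out: bottleneck 3, flow now 10.
Augment Res→n2→n3→n6→Out: bottleneck 2, flow now 12.
No augmenting path remains; maximum flow = 12.
In the residual graph, reachable from Res: {Res, n1, n2, n3, n5, n6}.
Min-cut edges: n3→n4 (4), n5→Out (6), n6→Out (2); capacity 4 + 6 + 2 = 12.
This cut is saturated, so no flow can exceed 12.

12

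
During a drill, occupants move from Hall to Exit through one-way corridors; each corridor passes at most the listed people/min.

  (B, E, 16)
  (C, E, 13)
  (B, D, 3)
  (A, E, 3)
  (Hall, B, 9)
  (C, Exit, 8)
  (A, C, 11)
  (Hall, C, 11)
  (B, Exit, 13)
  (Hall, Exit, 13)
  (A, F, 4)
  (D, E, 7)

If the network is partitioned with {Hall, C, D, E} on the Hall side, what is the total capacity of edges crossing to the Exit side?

30

Edges leaving {Hall, C, D, E}: Hall→B (9), Hall→Exit (13), C→Exit (8).
Cut capacity = 9 + 13 + 8 = 30.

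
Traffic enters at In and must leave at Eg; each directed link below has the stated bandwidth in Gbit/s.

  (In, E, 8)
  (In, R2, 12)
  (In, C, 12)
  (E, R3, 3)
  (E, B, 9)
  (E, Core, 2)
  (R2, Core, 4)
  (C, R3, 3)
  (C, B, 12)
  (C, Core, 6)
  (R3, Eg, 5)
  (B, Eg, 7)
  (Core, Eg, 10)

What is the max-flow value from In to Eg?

Augment In→E→R3→Eg: bottleneck 3, flow now 3.
Augment In→E→B→Eg: bottleneck 5, flow now 8.
Augment In→R2→Core→Eg: bottleneck 4, flow now 12.
Augment In→C→R3→Eg: bottleneck 2, flow now 14.
Augment In→C→B→Eg: bottleneck 2, flow now 16.
Augment In→C→Core→Eg: bottleneck 6, flow now 22.
No augmenting path remains; maximum flow = 22.
In the residual graph, reachable from In: {In, E, R2, C, R3, B, Core}.
Min-cut edges: R3→Eg (5), B→Eg (7), Core→Eg (10); capacity 5 + 7 + 10 = 22.
This cut is saturated, so no flow can exceed 22.

22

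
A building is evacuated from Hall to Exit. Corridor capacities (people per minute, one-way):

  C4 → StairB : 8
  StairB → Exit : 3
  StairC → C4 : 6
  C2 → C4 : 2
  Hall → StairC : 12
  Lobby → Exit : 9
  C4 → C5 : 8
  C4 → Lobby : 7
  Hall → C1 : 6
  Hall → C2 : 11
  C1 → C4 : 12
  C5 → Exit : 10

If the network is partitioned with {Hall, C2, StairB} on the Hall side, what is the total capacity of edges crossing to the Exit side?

23

Edges leaving {Hall, C2, StairB}: Hall→StairC (12), Hall→C1 (6), C2→C4 (2), StairB→Exit (3).
Cut capacity = 12 + 6 + 2 + 3 = 23.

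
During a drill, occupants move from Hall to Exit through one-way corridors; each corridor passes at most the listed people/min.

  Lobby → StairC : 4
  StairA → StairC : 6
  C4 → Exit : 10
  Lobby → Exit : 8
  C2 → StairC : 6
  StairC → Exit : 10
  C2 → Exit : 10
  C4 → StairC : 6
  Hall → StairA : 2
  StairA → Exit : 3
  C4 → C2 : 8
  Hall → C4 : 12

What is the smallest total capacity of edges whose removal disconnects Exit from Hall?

14

Augment Hall→StairA→Exit: bottleneck 2, flow now 2.
Augment Hall→C4→Exit: bottleneck 10, flow now 12.
Augment Hall→C4→C2→Exit: bottleneck 2, flow now 14.
No augmenting path remains; maximum flow = 14.
By max-flow min-cut, the minimum cut capacity equals the max flow.
In the residual graph, reachable from Hall: {Hall}.
Min-cut edges: Hall→StairA (2), Hall→C4 (12); capacity 2 + 12 = 14.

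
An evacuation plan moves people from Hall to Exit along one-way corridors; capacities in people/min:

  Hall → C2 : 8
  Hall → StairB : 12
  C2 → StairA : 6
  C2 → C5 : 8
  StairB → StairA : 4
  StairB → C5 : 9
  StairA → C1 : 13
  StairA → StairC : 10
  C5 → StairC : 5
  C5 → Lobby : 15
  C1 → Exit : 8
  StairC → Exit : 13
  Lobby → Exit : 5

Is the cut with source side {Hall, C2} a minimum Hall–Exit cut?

Given cut capacity: 12 + 6 + 8 = 26.
Augment Hall→C2→StairA→C1→Exit: bottleneck 6, flow now 6.
Augment Hall→C2→C5→StairC→Exit: bottleneck 2, flow now 8.
Augment Hall→StairB→StairA→C1→Exit: bottleneck 2, flow now 10.
Augment Hall→StairB→StairA→StairC→Exit: bottleneck 2, flow now 12.
Augment Hall→StairB→C5→StairC→Exit: bottleneck 3, flow now 15.
Augment Hall→StairB→C5→Lobby→Exit: bottleneck 5, flow now 20.
No augmenting path remains; maximum flow = 20.
In the residual graph, reachable from Hall: {Hall}.
Min-cut edges: Hall→C2 (8), Hall→StairB (12); capacity 8 + 12 = 20.
Cut capacity 26 exceeds the max flow 20, so it is not minimum.

No — its capacity is 26, but the minimum cut has capacity 20.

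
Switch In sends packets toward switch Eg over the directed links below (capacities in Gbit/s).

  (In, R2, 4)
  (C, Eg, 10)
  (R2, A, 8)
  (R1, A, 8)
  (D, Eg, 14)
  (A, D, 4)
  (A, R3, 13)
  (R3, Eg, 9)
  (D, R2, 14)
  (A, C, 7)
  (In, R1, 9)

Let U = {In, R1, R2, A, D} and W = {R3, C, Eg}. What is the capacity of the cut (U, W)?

Edges leaving {In, R1, R2, A, D}: A→R3 (13), A→C (7), D→Eg (14).
Cut capacity = 13 + 7 + 14 = 34.

34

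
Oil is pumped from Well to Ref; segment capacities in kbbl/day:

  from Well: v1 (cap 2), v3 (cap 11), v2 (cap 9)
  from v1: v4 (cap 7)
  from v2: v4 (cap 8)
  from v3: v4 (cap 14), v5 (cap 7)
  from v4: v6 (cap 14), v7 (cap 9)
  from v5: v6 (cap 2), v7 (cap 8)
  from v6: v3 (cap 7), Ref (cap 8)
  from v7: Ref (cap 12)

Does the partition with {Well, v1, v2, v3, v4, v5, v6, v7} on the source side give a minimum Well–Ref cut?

Given cut capacity: 8 + 12 = 20.
Augment Well→v1→v4→v6→Ref: bottleneck 2, flow now 2.
Augment Well→v2→v4→v6→Ref: bottleneck 6, flow now 8.
Augment Well→v2→v4→v7→Ref: bottleneck 2, flow now 10.
Augment Well→v3→v4→v7→Ref: bottleneck 7, flow now 17.
Augment Well→v3→v5→v7→Ref: bottleneck 3, flow now 20.
No augmenting path remains; maximum flow = 20.
Cut capacity 20 equals the max flow, so it is a minimum cut.

Yes — it is a minimum cut (capacity 20).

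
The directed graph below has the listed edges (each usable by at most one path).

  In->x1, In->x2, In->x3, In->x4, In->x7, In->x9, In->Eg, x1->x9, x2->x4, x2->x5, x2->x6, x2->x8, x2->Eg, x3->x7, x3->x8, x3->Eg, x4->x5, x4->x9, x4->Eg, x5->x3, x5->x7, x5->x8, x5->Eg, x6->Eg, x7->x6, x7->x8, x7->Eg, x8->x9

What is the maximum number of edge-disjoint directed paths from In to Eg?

Assign every edge capacity 1; by Menger, the answer equals the max flow.
Path In→Eg (+1); total 1.
Path In→x2→Eg (+1); total 2.
Path In→x3→Eg (+1); total 3.
Path In→x4→Eg (+1); total 4.
Path In→x7→Eg (+1); total 5.
No residual In→Eg path; max flow = 5.
Certifying cut of size 5: {In→Eg, In→x2, In→x3, In→x4, In→x7}.

5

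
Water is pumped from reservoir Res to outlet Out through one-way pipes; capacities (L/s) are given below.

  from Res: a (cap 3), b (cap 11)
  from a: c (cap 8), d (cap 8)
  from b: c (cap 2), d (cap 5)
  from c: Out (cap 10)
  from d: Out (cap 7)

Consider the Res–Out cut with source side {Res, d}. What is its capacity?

Edges leaving {Res, d}: Res→a (3), Res→b (11), d→Out (7).
Cut capacity = 3 + 11 + 7 = 21.

21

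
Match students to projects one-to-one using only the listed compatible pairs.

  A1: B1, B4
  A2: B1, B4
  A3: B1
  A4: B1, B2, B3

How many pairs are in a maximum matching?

3

Unit-capacity flow: source→left, listed edges, right→sink; max matching = max flow.
Augmenting path A1→B1 (+1); matched 1.
Augmenting path A2→B4 (+1); matched 2.
Augmenting path A4→B2 (+1); matched 3.
No augmenting path remains; maximum matching = 3.
König certificate: {A4, B1, B4} is a vertex cover of size 3 (every listed pair touches it), so no matching can be larger.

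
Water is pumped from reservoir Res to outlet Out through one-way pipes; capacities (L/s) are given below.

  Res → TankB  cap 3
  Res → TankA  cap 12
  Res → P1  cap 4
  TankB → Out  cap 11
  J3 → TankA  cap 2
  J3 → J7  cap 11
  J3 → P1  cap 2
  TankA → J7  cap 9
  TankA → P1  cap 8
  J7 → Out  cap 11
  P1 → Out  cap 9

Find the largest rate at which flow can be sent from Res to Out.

19

Augment Res→TankB→Out: bottleneck 3, flow now 3.
Augment Res→P1→Out: bottleneck 4, flow now 7.
Augment Res→TankA→J7→Out: bottleneck 9, flow now 16.
Augment Res→TankA→P1→Out: bottleneck 3, flow now 19.
No augmenting path remains; maximum flow = 19.
In the residual graph, reachable from Res: {Res}.
Min-cut edges: Res→TankB (3), Res→TankA (12), Res→P1 (4); capacity 3 + 12 + 4 = 19.
This cut is saturated, so no flow can exceed 19.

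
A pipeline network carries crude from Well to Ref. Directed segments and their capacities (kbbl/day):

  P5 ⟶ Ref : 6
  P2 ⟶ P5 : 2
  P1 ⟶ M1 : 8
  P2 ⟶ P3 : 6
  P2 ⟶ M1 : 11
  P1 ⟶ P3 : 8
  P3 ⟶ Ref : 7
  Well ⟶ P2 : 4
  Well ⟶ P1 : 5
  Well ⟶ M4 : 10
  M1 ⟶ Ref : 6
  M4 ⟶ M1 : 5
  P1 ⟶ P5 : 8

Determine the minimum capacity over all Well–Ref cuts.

14

Augment Well→P1→P3→Ref: bottleneck 5, flow now 5.
Augment Well→P2→P3→Ref: bottleneck 2, flow now 7.
Augment Well→P2→P5→Ref: bottleneck 2, flow now 9.
Augment Well→M4→M1→Ref: bottleneck 5, flow now 14.
No augmenting path remains; maximum flow = 14.
By max-flow min-cut, the minimum cut capacity equals the max flow.
In the residual graph, reachable from Well: {Well, M4}.
Min-cut edges: Well→P1 (5), Well→P2 (4), M4→M1 (5); capacity 5 + 4 + 5 = 14.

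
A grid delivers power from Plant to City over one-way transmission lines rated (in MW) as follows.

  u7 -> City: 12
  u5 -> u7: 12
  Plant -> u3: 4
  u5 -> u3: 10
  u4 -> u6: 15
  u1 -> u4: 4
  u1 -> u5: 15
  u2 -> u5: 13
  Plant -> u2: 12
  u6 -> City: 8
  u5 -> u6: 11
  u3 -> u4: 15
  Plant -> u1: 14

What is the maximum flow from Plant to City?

20

Augment Plant→u1→u4→u6→City: bottleneck 4, flow now 4.
Augment Plant→u1→u5→u6→City: bottleneck 4, flow now 8.
Augment Plant→u1→u5→u7→City: bottleneck 6, flow now 14.
Augment Plant→u2→u5→u7→City: bottleneck 6, flow now 20.
No augmenting path remains; maximum flow = 20.
In the residual graph, reachable from Plant: {Plant, u1, u2, u3, u4, u5, u6}.
Min-cut edges: u5→u7 (12), u6→City (8); capacity 12 + 8 = 20.
This cut is saturated, so no flow can exceed 20.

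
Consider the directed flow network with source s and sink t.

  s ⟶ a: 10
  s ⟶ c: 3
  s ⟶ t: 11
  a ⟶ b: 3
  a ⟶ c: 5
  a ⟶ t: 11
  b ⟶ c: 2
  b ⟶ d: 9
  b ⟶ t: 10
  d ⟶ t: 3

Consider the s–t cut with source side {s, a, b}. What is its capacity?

51

Edges leaving {s, a, b}: s→c (3), s→t (11), a→c (5), a→t (11), b→c (2), b→d (9), b→t (10).
Cut capacity = 3 + 11 + 5 + 11 + 2 + 9 + 10 = 51.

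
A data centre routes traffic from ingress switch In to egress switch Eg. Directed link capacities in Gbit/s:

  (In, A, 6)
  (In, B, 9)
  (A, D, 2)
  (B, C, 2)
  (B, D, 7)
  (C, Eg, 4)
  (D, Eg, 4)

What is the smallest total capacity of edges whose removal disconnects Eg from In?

Augment In→A→D→Eg: bottleneck 2, flow now 2.
Augment In→B→C→Eg: bottleneck 2, flow now 4.
Augment In→B→D→Eg: bottleneck 2, flow now 6.
No augmenting path remains; maximum flow = 6.
By max-flow min-cut, the minimum cut capacity equals the max flow.
In the residual graph, reachable from In: {In, A, B, D}.
Min-cut edges: B→C (2), D→Eg (4); capacity 2 + 4 = 6.

6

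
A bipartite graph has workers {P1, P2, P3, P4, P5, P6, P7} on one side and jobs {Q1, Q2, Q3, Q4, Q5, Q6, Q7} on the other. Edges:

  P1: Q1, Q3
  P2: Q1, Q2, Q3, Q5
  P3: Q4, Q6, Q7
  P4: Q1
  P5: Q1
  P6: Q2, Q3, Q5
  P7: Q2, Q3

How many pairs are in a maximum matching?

Unit-capacity flow: source→left, listed edges, right→sink; max matching = max flow.
Augmenting path P1→Q1 (+1); matched 1.
Augmenting path P2→Q2 (+1); matched 2.
Augmenting path P3→Q4 (+1); matched 3.
Augmenting path P6→Q3 (+1); matched 4.
Augmenting path P7→Q2→P2→Q5 (+1); matched 5.
No augmenting path remains; maximum matching = 5.
König certificate: {P3, Q1, Q2, Q3, Q5} is a vertex cover of size 5 (every listed pair touches it), so no matching can be larger.

5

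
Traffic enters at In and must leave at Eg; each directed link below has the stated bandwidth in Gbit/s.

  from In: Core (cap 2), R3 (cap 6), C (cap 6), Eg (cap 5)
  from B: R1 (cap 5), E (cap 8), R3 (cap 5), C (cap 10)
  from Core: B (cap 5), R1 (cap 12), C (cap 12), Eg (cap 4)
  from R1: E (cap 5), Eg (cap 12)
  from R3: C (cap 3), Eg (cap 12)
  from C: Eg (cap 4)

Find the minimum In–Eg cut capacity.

Augment In→Eg: bottleneck 5, flow now 5.
Augment In→Core→Eg: bottleneck 2, flow now 7.
Augment In→R3→Eg: bottleneck 6, flow now 13.
Augment In→C→Eg: bottleneck 4, flow now 17.
No augmenting path remains; maximum flow = 17.
By max-flow min-cut, the minimum cut capacity equals the max flow.
In the residual graph, reachable from In: {In, C}.
Min-cut edges: In→Core (2), In→R3 (6), In→Eg (5), C→Eg (4); capacity 2 + 6 + 5 + 4 = 17.

17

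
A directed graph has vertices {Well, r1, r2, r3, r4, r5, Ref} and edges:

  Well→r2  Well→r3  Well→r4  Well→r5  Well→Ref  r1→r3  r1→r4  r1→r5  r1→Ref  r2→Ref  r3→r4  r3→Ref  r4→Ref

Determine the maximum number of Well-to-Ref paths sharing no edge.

4

Assign every edge capacity 1; by Menger, the answer equals the max flow.
Path Well→Ref (+1); total 1.
Path Well→r2→Ref (+1); total 2.
Path Well→r3→Ref (+1); total 3.
Path Well→r4→Ref (+1); total 4.
No residual Well→Ref path; max flow = 4.
Certifying cut of size 4: {Well→Ref, Well→r2, Well→r3, Well→r4}.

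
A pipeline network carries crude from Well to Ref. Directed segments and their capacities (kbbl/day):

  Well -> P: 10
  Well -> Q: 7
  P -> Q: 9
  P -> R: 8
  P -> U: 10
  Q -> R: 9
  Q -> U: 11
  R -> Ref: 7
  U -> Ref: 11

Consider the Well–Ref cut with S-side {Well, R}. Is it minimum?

Given cut capacity: 10 + 7 + 7 = 24.
Augment Well→P→R→Ref: bottleneck 7, flow now 7.
Augment Well→P→U→Ref: bottleneck 3, flow now 10.
Augment Well→Q→U→Ref: bottleneck 7, flow now 17.
No augmenting path remains; maximum flow = 17.
In the residual graph, reachable from Well: {Well}.
Min-cut edges: Well→P (10), Well→Q (7); capacity 10 + 7 = 17.
Cut capacity 24 exceeds the max flow 17, so it is not minimum.

No — its capacity is 24, but the minimum cut has capacity 17.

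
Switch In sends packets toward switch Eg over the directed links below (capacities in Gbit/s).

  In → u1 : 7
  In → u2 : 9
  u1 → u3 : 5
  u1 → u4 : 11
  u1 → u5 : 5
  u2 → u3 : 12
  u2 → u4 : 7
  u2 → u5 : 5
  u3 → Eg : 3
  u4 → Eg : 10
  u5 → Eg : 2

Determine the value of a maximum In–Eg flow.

15

Augment In→u1→u3→Eg: bottleneck 3, flow now 3.
Augment In→u1→u4→Eg: bottleneck 4, flow now 7.
Augment In→u2→u4→Eg: bottleneck 6, flow now 13.
Augment In→u2→u5→Eg: bottleneck 2, flow now 15.
No augmenting path remains; maximum flow = 15.
In the residual graph, reachable from In: {In, u1, u2, u3, u4, u5}.
Min-cut edges: u3→Eg (3), u4→Eg (10), u5→Eg (2); capacity 3 + 10 + 2 = 15.
This cut is saturated, so no flow can exceed 15.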